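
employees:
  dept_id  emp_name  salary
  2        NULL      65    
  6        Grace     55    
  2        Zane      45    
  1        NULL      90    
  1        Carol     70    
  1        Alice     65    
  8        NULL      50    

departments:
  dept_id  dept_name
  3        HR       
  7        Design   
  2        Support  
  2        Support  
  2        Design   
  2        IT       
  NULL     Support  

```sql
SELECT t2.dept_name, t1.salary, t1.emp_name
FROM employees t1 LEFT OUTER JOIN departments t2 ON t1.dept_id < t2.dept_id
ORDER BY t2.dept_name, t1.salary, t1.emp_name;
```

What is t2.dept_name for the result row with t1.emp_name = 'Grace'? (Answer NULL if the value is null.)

Design

LEFT JOIN keeps every row from `employees`; unmatched rows get NULL for `departments`'s columns.
Matching on t1.dept_id < t2.dept_id. A NULL in a compared column never satisfies the condition.
- t1 row (dept_id=2): matches 2 t2 row(s) → 2 output row(s).
- t1 row (dept_id=6): matches 1 t2 row(s) → 1 output row(s).
- t1 row (dept_id=2): matches 2 t2 row(s) → 2 output row(s).
- t1 row (dept_id=1): matches 6 t2 row(s) → 6 output row(s).
- t1 row (dept_id=1): matches 6 t2 row(s) → 6 output row(s).
- t1 row (dept_id=1): matches 6 t2 row(s) → 6 output row(s).
- t1 row (dept_id=8): no match → kept, t2 columns NULL.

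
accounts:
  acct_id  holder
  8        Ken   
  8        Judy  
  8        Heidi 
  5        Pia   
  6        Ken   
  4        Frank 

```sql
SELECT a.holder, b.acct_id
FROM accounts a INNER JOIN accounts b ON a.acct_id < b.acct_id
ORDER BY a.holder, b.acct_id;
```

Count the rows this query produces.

INNER JOIN keeps only pairs where the ON condition holds.
Matching on a.acct_id < b.acct_id.
Matched pairs: 12.
Total: 12 rows.

12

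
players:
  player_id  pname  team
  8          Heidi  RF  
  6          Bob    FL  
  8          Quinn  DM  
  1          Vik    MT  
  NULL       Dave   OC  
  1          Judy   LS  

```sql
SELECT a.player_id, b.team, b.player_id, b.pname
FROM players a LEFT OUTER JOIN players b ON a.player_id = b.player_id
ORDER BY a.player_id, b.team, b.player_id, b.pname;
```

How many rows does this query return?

10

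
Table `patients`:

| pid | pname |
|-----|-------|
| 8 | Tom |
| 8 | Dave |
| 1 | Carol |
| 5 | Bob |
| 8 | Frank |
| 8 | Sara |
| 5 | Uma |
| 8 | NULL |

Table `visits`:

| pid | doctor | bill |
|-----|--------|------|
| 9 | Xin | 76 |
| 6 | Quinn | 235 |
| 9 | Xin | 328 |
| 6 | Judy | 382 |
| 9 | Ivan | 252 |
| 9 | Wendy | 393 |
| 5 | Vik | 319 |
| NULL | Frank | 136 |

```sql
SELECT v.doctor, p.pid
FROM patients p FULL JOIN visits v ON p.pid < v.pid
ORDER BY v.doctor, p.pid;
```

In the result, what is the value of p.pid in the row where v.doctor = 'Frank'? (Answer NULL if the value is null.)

FULL OUTER JOIN keeps every row from both sides; unmatched rows get NULL for the other side's columns.
Matching on p.pid < v.pid. A NULL in a compared column never satisfies the condition.
- p[0] pid=8 → 4 match(es) in v → 4 row(s).
- p[1] pid=8 → 4 match(es) in v → 4 row(s).
- p[2] pid=1 → 7 match(es) in v → 7 row(s).
- p[3] pid=5 → 6 match(es) in v → 6 row(s).
- p[4] pid=8 → 4 match(es) in v → 4 row(s).
- p[5] pid=8 → 4 match(es) in v → 4 row(s).
- p[6] pid=5 → 6 match(es) in v → 6 row(s).
- p[7] pid=8 → 4 match(es) in v → 4 row(s).
- plus 1 unmatched v row(s), each kept with NULL p columns.

NULL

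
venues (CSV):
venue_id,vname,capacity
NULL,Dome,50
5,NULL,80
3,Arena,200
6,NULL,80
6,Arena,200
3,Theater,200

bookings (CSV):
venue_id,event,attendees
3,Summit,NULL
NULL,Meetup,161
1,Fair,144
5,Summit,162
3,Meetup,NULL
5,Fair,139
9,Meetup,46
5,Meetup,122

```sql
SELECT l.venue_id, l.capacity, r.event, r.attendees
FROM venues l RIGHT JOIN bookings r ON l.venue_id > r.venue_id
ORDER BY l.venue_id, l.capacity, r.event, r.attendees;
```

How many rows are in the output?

19

RIGHT JOIN keeps every row from `bookings`; unmatched rows get NULL for `venues`'s columns.
Matching on l.venue_id > r.venue_id. A NULL in a compared column never satisfies the condition.
- l[0] venue_id=NULL → no match.
- l[1] venue_id=5 → 3 match(es) in r → 3 row(s).
- l[2] venue_id=3 → 1 match(es) in r → 1 row(s).
- l[3] venue_id=6 → 6 match(es) in r → 6 row(s).
- l[4] venue_id=6 → 6 match(es) in r → 6 row(s).
- l[5] venue_id=3 → 1 match(es) in r → 1 row(s).
- plus 2 unmatched r row(s), each kept with NULL l columns.
Total: 17 matched + 2 padded = 19 rows.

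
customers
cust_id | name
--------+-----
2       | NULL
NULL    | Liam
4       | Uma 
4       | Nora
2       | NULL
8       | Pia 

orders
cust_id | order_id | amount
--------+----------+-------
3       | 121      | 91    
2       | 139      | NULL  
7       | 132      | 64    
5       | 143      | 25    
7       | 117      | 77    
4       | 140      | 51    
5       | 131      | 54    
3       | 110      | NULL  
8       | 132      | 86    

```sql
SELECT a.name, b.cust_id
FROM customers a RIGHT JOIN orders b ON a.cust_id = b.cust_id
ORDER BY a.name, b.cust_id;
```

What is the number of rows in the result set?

RIGHT JOIN keeps every row from `orders`; unmatched rows get NULL for `customers`'s columns.
Matching on a.cust_id = b.cust_id. A NULL in a compared column never satisfies the condition.
- cust_id=2: 1 matching b row(s), so 1 row(s) emitted.
- cust_id=NULL: no matching b row.
- cust_id=4: 1 matching b row(s), so 1 row(s) emitted.
- cust_id=4: 1 matching b row(s), so 1 row(s) emitted.
- cust_id=2: 1 matching b row(s), so 1 row(s) emitted.
- cust_id=8: 1 matching b row(s), so 1 row(s) emitted.
- plus 6 unmatched b row(s), each kept with NULL a columns.
Total: 5 matched + 6 padded = 11 rows.

11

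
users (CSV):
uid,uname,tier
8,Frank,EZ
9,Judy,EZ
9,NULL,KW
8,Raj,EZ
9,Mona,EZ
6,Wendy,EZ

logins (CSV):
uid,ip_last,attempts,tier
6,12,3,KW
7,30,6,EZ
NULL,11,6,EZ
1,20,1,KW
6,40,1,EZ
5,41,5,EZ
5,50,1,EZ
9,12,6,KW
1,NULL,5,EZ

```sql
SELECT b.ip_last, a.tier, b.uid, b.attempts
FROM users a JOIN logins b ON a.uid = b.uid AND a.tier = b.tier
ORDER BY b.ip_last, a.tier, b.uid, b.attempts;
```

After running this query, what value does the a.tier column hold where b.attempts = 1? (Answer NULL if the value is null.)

EZ

INNER JOIN keeps only pairs where the ON condition holds.
Matching on a.uid = b.uid AND a.tier = b.tier. A NULL in a compared column never satisfies the condition.
- a row (uid=8, tier=EZ): no match → dropped.
- a row (uid=9, tier=EZ): no match → dropped.
- a row (uid=9, tier=KW): matches 1 b row(s) → 1 output row(s).
- a row (uid=8, tier=EZ): no match → dropped.
- a row (uid=9, tier=EZ): no match → dropped.
- a row (uid=6, tier=EZ): matches 1 b row(s) → 1 output row(s).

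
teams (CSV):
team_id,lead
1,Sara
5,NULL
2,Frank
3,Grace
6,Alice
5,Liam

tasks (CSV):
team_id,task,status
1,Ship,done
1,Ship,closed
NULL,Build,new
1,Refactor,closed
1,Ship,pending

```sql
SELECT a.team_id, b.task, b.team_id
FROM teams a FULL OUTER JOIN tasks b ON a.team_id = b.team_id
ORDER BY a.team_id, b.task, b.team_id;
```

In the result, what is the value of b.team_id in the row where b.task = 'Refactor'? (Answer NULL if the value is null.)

FULL OUTER JOIN keeps every row from both sides; unmatched rows get NULL for the other side's columns.
Matching on a.team_id = b.team_id. A NULL in a compared column never satisfies the condition.
- a row (team_id=1): matches 4 b row(s) → 4 output row(s).
- a row (team_id=5): no match → kept, b columns NULL.
- a row (team_id=2): no match → kept, b columns NULL.
- a row (team_id=3): no match → kept, b columns NULL.
- a row (team_id=6): no match → kept, b columns NULL.
- a row (team_id=5): no match → kept, b columns NULL.
- plus 1 unmatched b row(s), each kept with NULL a columns.

1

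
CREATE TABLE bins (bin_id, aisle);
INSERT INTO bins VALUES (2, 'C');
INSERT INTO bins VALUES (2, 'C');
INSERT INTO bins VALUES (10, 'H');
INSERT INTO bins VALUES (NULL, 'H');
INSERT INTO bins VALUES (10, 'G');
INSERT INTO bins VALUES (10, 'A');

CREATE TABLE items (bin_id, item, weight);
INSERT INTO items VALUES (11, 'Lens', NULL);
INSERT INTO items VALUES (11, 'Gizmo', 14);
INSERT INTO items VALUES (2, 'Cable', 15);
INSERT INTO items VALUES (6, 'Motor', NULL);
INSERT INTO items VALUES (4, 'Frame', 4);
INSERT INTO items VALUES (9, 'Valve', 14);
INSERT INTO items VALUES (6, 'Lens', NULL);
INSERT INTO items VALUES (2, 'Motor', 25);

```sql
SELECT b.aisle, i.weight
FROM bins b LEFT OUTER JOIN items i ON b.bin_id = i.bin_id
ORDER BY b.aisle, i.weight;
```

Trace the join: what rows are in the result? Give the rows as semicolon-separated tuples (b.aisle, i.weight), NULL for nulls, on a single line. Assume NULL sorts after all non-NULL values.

(A, NULL); (C, 15); (C, 15); (C, 25); (C, 25); (G, NULL); (H, NULL); (H, NULL)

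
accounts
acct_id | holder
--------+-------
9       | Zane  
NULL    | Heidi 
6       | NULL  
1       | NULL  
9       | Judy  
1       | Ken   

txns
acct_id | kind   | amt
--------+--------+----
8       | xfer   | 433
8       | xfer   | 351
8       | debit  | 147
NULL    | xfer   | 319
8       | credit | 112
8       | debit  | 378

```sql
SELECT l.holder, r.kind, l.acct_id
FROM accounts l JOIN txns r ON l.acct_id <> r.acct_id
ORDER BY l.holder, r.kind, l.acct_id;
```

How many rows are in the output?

25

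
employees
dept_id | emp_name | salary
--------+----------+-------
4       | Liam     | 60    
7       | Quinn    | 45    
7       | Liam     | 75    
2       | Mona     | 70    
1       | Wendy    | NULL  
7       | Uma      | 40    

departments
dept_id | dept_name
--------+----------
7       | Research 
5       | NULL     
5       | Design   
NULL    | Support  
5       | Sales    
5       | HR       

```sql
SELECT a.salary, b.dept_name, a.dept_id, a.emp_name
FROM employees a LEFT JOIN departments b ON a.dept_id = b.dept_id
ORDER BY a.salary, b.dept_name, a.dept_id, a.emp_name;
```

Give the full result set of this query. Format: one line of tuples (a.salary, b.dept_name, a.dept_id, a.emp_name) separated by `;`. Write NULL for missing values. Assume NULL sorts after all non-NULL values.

(40, Research, 7, Uma); (45, Research, 7, Quinn); (60, NULL, 4, Liam); (70, NULL, 2, Mona); (75, Research, 7, Liam); (NULL, NULL, 1, Wendy)

LEFT JOIN keeps every row from `employees`; unmatched rows get NULL for `departments`'s columns.
Matching on a.dept_id = b.dept_id. A NULL in a compared column never satisfies the condition.
Matched pairs: 3; unmatched a rows kept: 3.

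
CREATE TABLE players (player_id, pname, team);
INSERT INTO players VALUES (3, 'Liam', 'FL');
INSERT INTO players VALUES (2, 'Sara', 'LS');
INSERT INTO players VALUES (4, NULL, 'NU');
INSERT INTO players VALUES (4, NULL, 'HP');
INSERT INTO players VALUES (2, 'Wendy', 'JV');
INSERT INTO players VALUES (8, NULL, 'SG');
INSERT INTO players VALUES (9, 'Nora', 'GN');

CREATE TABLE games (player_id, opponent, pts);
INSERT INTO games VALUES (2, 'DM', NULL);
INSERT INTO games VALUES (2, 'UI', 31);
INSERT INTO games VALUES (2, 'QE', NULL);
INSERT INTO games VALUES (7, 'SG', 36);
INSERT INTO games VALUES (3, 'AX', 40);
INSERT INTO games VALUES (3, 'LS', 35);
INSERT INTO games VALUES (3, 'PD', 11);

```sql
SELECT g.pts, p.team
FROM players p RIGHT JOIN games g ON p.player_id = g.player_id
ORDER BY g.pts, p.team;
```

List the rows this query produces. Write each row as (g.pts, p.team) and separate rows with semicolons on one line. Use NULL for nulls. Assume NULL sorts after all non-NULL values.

RIGHT JOIN keeps every row from `games`; unmatched rows get NULL for `players`'s columns.
Matching on p.player_id = g.player_id.
- player_id=3: 3 matching g row(s), so 3 row(s) emitted.
- player_id=2: 3 matching g row(s), so 3 row(s) emitted.
- player_id=4: no matching g row.
- player_id=4: no matching g row.
- player_id=2: 3 matching g row(s), so 3 row(s) emitted.
- player_id=8: no matching g row.
- player_id=9: no matching g row.
- 1 row(s) from g found no p partner → padded with NULL.
After projecting and ordering:
g.pts | p.team
11 | FL
31 | JV
31 | LS
35 | FL
36 | NULL
40 | FL
NULL | JV
NULL | JV
NULL | LS
NULL | LS

(11, FL); (31, JV); (31, LS); (35, FL); (36, NULL); (40, FL); (NULL, JV); (NULL, JV); (NULL, LS); (NULL, LS)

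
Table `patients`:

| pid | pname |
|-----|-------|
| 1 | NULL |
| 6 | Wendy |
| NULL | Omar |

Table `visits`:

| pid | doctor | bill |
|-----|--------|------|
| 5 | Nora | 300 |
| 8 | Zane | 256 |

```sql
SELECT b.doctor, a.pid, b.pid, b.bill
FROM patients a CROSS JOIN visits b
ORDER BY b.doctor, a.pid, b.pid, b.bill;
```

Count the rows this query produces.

6

CROSS JOIN pairs every row of `patients` with every row of `visits`: 3 × 2 = 6 rows.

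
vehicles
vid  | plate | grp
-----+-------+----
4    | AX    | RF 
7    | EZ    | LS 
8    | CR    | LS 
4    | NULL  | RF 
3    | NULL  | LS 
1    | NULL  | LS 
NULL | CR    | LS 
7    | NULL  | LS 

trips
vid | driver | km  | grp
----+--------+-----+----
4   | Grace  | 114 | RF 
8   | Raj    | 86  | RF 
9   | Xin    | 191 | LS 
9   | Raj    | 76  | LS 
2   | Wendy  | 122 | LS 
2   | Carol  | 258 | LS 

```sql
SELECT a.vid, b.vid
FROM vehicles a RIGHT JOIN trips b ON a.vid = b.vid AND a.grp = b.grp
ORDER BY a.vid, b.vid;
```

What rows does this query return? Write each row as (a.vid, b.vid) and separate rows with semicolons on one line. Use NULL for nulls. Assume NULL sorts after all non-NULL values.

(4, 4); (4, 4); (NULL, 2); (NULL, 2); (NULL, 8); (NULL, 9); (NULL, 9)

RIGHT JOIN keeps every row from `trips`; unmatched rows get NULL for `vehicles`'s columns.
Matching on a.vid = b.vid AND a.grp = b.grp. A NULL in a compared column never satisfies the condition.
Matched pairs: 2; unmatched b rows kept: 5.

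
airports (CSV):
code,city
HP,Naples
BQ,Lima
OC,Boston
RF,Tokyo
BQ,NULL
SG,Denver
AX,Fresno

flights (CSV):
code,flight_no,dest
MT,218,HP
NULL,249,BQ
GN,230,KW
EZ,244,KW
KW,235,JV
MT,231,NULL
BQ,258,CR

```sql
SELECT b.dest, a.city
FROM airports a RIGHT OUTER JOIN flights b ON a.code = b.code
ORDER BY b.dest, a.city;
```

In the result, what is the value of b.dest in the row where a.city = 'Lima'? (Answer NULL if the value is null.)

CR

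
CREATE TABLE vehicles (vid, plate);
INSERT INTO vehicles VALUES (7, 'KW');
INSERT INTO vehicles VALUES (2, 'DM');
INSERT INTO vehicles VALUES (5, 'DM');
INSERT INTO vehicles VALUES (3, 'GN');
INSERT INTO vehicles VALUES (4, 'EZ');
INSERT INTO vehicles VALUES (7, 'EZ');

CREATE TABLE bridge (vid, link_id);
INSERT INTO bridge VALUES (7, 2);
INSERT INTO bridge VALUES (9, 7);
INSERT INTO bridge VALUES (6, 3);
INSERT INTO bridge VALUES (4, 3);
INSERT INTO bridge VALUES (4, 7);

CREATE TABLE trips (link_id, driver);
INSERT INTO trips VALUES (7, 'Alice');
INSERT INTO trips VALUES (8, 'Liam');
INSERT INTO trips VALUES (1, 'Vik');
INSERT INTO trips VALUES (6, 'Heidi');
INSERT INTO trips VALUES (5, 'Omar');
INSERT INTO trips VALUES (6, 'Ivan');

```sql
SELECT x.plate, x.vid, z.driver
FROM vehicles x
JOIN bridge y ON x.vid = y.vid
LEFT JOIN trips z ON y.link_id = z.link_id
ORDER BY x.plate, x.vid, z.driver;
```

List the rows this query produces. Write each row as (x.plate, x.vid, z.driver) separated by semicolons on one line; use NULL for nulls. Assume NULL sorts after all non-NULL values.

(EZ, 4, Alice); (EZ, 4, NULL); (EZ, 7, NULL); (KW, 7, NULL)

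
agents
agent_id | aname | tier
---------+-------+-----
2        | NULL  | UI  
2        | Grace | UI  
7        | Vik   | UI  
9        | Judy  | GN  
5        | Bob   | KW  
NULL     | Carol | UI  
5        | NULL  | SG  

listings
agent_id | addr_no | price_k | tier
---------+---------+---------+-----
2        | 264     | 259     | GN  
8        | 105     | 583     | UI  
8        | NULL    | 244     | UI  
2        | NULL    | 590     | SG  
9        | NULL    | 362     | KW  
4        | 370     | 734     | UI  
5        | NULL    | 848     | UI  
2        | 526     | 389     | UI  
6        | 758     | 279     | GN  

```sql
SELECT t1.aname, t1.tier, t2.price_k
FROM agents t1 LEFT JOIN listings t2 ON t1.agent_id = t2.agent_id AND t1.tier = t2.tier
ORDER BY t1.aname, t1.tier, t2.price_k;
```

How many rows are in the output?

7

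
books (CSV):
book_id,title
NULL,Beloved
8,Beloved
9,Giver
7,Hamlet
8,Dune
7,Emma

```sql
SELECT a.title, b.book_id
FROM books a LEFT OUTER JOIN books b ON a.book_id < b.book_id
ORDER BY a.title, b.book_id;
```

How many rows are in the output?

10

LEFT JOIN keeps every row from `books a`; unmatched rows get NULL for `books b`'s columns.
Matching on a.book_id < b.book_id. A NULL in a compared column never satisfies the condition.
Matched pairs: 8; unmatched a rows kept: 2.
Total: 8 matched + 2 padded = 10 rows.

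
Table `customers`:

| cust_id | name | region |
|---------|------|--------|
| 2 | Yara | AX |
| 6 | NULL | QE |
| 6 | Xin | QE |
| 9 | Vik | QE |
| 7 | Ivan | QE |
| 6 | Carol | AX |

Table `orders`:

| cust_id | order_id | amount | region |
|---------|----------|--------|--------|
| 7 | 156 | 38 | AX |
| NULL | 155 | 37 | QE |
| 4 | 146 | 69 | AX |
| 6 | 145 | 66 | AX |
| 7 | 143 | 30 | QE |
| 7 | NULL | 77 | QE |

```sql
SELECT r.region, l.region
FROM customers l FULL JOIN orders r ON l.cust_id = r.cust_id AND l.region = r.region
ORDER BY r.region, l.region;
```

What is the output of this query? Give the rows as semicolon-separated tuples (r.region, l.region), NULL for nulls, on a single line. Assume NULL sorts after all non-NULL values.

(AX, AX); (AX, NULL); (AX, NULL); (QE, QE); (QE, QE); (QE, NULL); (NULL, AX); (NULL, QE); (NULL, QE); (NULL, QE)

FULL OUTER JOIN keeps every row from both sides; unmatched rows get NULL for the other side's columns.
Matching on l.cust_id = r.cust_id AND l.region = r.region. A NULL in a compared column never satisfies the condition.
- cust_id=2, region=AX: no r row matches, row kept with r columns NULL.
- cust_id=6, region=QE: no r row matches, row kept with r columns NULL.
- cust_id=6, region=QE: no r row matches, row kept with r columns NULL.
- cust_id=9, region=QE: no r row matches, row kept with r columns NULL.
- cust_id=7, region=QE: 2 matching r row(s), so 2 row(s) emitted.
- cust_id=6, region=AX: 1 matching r row(s), so 1 row(s) emitted.
- 3 r row(s) had no l match → kept, l columns NULL.
After projecting and ordering:
r.region | l.region
AX | AX
AX | NULL
AX | NULL
QE | QE
QE | QE
QE | NULL
NULL | AX
NULL | QE
NULL | QE
NULL | QE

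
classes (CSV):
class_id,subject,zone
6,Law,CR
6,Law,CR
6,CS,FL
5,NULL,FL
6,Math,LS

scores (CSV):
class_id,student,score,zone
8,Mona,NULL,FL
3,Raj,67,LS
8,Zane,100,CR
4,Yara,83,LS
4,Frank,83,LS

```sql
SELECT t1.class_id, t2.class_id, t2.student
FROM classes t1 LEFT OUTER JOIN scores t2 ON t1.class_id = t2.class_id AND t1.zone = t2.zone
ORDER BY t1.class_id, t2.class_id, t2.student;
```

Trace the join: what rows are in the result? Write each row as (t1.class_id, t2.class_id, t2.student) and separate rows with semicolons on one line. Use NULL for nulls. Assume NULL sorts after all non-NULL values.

LEFT JOIN keeps every row from `classes`; unmatched rows get NULL for `scores`'s columns.
Matching on t1.class_id = t2.class_id AND t1.zone = t2.zone.
- class_id=6, zone=CR: no t2 row matches, row kept with t2 columns NULL.
- class_id=6, zone=CR: no t2 row matches, row kept with t2 columns NULL.
- class_id=6, zone=FL: no t2 row matches, row kept with t2 columns NULL.
- class_id=5, zone=FL: no t2 row matches, row kept with t2 columns NULL.
- class_id=6, zone=LS: no t2 row matches, row kept with t2 columns NULL.
After projecting and ordering:
t1.class_id | t2.class_id | t2.student
5 | NULL | NULL
6 | NULL | NULL
6 | NULL | NULL
6 | NULL | NULL
6 | NULL | NULL

(5, NULL, NULL); (6, NULL, NULL); (6, NULL, NULL); (6, NULL, NULL); (6, NULL, NULL)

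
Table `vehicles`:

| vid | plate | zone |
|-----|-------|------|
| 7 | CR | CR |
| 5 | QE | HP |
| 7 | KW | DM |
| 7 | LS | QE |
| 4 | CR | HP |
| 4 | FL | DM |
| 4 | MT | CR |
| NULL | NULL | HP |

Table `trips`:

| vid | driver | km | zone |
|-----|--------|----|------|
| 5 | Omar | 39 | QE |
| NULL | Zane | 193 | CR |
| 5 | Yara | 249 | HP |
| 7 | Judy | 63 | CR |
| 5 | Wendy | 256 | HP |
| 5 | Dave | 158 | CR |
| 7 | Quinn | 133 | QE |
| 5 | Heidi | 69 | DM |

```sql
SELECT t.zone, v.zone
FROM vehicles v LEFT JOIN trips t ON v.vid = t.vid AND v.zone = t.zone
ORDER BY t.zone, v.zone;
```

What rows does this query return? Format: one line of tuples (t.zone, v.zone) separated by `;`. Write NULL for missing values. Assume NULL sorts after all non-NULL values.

(CR, CR); (HP, HP); (HP, HP); (QE, QE); (NULL, CR); (NULL, DM); (NULL, DM); (NULL, HP); (NULL, HP)

LEFT JOIN keeps every row from `vehicles`; unmatched rows get NULL for `trips`'s columns.
Matching on v.vid = t.vid AND v.zone = t.zone. A NULL in a compared column never satisfies the condition.
- v row (vid=7, zone=CR): matches 1 t row(s) → 1 output row(s).
- v row (vid=5, zone=HP): matches 2 t row(s) → 2 output row(s).
- v row (vid=7, zone=DM): no match → kept, t columns NULL.
- v row (vid=7, zone=QE): matches 1 t row(s) → 1 output row(s).
- v row (vid=4, zone=HP): no match → kept, t columns NULL.
- v row (vid=4, zone=DM): no match → kept, t columns NULL.
- v row (vid=4, zone=CR): no match → kept, t columns NULL.
- v row (vid=NULL, zone=HP): no match → kept, t columns NULL.
After projecting and ordering:
t.zone | v.zone
CR | CR
HP | HP
HP | HP
QE | QE
NULL | CR
NULL | DM
NULL | DM
NULL | HP
NULL | HP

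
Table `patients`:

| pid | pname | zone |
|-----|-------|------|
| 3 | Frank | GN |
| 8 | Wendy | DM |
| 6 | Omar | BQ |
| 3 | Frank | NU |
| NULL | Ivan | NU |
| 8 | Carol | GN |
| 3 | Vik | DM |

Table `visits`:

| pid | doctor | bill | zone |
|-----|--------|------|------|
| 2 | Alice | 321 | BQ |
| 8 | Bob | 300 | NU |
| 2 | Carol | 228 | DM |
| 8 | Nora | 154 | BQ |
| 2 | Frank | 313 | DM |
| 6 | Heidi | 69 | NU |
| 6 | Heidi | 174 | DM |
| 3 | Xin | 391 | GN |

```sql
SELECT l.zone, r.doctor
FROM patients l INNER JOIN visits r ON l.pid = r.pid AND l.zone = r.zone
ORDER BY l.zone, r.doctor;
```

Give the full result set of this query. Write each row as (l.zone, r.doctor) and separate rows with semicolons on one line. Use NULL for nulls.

(GN, Xin)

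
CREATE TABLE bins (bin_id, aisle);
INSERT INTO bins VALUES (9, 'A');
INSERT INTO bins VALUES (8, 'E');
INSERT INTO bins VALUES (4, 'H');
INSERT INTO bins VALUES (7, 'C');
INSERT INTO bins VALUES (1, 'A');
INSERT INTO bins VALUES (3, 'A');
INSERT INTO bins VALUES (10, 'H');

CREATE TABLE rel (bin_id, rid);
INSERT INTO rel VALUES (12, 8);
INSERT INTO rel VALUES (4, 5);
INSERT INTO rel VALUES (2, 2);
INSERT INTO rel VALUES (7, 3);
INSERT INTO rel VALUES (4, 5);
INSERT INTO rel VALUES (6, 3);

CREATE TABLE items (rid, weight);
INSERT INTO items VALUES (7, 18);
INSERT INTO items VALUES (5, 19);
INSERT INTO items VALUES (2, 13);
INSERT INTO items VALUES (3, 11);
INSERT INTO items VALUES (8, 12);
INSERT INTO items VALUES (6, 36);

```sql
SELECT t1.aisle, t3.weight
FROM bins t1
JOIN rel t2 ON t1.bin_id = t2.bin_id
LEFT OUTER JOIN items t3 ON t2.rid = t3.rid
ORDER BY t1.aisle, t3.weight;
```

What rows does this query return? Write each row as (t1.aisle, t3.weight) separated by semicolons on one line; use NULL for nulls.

(C, 11); (H, 19); (H, 19)

Evaluate left to right. First `bins t1 INNER JOIN rel t2` on bin_id: 3 row(s).
Then LEFT JOIN `items t3` on rid: each of those 3 rows is kept; rows whose t2.rid has no match in t3 get NULL for t3's columns.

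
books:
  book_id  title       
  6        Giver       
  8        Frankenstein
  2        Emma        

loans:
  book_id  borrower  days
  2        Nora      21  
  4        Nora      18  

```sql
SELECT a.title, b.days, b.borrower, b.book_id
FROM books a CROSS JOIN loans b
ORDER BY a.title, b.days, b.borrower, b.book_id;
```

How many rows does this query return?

6

CROSS JOIN pairs every row of `books` with every row of `loans`: 3 × 2 = 6 rows.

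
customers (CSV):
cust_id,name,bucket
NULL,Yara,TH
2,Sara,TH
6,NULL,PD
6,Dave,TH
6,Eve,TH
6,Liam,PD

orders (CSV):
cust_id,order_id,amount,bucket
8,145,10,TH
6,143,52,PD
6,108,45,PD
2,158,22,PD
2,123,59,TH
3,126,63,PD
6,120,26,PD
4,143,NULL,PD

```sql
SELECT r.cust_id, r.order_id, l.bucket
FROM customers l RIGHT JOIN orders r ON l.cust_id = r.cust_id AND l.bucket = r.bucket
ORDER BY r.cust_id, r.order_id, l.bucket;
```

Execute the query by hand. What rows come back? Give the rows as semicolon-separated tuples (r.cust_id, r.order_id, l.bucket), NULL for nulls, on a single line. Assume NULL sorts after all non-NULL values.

RIGHT JOIN keeps every row from `orders`; unmatched rows get NULL for `customers`'s columns.
Matching on l.cust_id = r.cust_id AND l.bucket = r.bucket. A NULL in a compared column never satisfies the condition.
- l[0] cust_id=NULL, bucket=TH → no match.
- l[1] cust_id=2, bucket=TH → 1 match(es) in r → 1 row(s).
- l[2] cust_id=6, bucket=PD → 3 match(es) in r → 3 row(s).
- l[3] cust_id=6, bucket=TH → no match.
- l[4] cust_id=6, bucket=TH → no match.
- l[5] cust_id=6, bucket=PD → 3 match(es) in r → 3 row(s).
- plus 4 unmatched r row(s), each kept with NULL l columns.

(2, 123, TH); (2, 158, NULL); (3, 126, NULL); (4, 143, NULL); (6, 108, PD); (6, 108, PD); (6, 120, PD); (6, 120, PD); (6, 143, PD); (6, 143, PD); (8, 145, NULL)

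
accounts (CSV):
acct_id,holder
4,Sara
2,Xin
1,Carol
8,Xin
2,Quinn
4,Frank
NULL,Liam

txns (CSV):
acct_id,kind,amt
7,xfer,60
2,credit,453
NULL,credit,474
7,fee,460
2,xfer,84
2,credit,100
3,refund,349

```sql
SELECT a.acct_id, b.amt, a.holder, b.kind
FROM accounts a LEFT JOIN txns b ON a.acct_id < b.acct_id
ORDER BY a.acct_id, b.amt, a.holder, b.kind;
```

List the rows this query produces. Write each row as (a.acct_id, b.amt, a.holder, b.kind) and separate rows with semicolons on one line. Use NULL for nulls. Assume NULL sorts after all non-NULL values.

(1, 60, Carol, xfer); (1, 84, Carol, xfer); (1, 100, Carol, credit); (1, 349, Carol, refund); (1, 453, Carol, credit); (1, 460, Carol, fee); (2, 60, Quinn, xfer); (2, 60, Xin, xfer); (2, 349, Quinn, refund); (2, 349, Xin, refund); (2, 460, Quinn, fee); (2, 460, Xin, fee); (4, 60, Frank, xfer); (4, 60, Sara, xfer); (4, 460, Frank, fee); (4, 460, Sara, fee); (8, NULL, Xin, NULL); (NULL, NULL, Liam, NULL)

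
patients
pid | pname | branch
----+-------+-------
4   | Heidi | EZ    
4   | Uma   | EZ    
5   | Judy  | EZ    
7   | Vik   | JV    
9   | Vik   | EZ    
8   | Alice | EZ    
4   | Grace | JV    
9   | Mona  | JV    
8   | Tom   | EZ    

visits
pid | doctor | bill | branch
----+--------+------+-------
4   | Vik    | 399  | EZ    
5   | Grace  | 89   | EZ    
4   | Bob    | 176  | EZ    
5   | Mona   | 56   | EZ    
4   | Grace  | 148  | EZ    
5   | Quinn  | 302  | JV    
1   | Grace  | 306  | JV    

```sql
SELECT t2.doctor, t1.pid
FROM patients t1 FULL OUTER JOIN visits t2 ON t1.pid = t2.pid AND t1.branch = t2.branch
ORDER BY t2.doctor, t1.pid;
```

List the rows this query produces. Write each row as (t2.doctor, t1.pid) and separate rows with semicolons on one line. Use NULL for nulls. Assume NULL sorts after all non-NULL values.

(Bob, 4); (Bob, 4); (Grace, 4); (Grace, 4); (Grace, 5); (Grace, NULL); (Mona, 5); (Quinn, NULL); (Vik, 4); (Vik, 4); (NULL, 4); (NULL, 7); (NULL, 8); (NULL, 8); (NULL, 9); (NULL, 9)

FULL OUTER JOIN keeps every row from both sides; unmatched rows get NULL for the other side's columns.
Matching on t1.pid = t2.pid AND t1.branch = t2.branch.
- pid=4, branch=EZ: 3 matching t2 row(s), so 3 row(s) emitted.
- pid=4, branch=EZ: 3 matching t2 row(s), so 3 row(s) emitted.
- pid=5, branch=EZ: 2 matching t2 row(s), so 2 row(s) emitted.
- pid=7, branch=JV: no t2 row matches, row kept with t2 columns NULL.
- pid=9, branch=EZ: no t2 row matches, row kept with t2 columns NULL.
- pid=8, branch=EZ: no t2 row matches, row kept with t2 columns NULL.
- pid=4, branch=JV: no t2 row matches, row kept with t2 columns NULL.
- pid=9, branch=JV: no t2 row matches, row kept with t2 columns NULL.
- pid=8, branch=EZ: no t2 row matches, row kept with t2 columns NULL.
- plus 2 unmatched t2 row(s), each kept with NULL t1 columns.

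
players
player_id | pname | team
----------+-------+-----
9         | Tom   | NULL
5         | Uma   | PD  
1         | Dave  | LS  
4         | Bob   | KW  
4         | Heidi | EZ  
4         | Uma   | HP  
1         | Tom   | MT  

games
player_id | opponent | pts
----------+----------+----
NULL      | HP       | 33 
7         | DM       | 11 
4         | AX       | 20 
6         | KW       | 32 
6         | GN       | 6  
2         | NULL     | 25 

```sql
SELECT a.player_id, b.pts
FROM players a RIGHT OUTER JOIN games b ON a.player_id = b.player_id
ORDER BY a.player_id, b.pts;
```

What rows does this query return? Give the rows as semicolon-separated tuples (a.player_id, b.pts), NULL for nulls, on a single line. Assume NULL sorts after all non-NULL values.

(4, 20); (4, 20); (4, 20); (NULL, 6); (NULL, 11); (NULL, 25); (NULL, 32); (NULL, 33)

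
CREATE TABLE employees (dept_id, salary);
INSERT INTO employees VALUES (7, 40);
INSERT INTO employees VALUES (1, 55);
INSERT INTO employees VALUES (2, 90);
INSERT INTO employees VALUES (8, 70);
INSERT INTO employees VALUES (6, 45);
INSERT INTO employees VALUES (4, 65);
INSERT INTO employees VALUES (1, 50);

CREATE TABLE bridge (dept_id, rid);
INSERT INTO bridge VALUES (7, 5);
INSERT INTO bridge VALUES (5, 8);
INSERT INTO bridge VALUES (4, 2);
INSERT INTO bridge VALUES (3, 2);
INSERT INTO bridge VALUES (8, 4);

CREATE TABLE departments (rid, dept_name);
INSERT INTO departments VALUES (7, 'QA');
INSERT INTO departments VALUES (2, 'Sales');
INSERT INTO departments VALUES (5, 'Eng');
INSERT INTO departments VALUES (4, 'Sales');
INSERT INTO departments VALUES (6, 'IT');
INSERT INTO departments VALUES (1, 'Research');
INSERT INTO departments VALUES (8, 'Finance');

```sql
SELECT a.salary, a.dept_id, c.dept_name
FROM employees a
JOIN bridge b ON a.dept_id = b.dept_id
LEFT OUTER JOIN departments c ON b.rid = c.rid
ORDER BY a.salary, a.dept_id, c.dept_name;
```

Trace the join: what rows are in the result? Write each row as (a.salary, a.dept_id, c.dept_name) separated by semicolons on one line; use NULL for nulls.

(40, 7, Eng); (65, 4, Sales); (70, 8, Sales)

Step 1 — a INNER JOIN b on dept_id → 3 row(s).
Then LEFT JOIN `departments c` on rid: each of those 3 rows is kept; rows whose b.rid has no match in c get NULL for c's columns.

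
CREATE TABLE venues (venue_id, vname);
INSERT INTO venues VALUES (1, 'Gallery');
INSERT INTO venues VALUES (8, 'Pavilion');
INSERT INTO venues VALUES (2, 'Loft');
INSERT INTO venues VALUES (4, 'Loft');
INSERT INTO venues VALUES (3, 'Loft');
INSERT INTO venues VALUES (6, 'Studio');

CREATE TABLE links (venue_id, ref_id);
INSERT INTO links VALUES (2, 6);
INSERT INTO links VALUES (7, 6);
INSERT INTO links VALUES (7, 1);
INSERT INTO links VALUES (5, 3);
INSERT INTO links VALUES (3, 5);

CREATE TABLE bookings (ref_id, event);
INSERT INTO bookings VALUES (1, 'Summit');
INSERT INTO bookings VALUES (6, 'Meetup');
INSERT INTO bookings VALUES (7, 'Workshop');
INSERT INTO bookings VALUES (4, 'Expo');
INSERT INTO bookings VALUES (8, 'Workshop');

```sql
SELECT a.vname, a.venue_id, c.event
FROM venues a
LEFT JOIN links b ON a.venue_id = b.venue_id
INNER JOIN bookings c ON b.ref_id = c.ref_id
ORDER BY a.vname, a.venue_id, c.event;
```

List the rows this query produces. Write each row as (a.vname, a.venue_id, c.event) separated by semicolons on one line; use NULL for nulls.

Evaluate left to right. First `venues a LEFT JOIN links b` on venue_id: 6 row(s).
Then INNER JOIN `bookings c` on ref_id: keep only rows whose b.ref_id appears in c.

(Loft, 2, Meetup)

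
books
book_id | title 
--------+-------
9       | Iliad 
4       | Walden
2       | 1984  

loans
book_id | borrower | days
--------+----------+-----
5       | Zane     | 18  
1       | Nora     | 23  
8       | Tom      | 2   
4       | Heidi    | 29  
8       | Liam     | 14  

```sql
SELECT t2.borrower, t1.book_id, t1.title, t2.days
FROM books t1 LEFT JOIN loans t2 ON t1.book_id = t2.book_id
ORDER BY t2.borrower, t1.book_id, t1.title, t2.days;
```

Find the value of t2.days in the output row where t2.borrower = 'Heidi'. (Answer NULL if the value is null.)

29

LEFT JOIN keeps every row from `books`; unmatched rows get NULL for `loans`'s columns.
Matching on t1.book_id = t2.book_id.
- book_id=9: no t2 row matches, row kept with t2 columns NULL.
- book_id=4: 1 matching t2 row(s), so 1 row(s) emitted.
- book_id=2: no t2 row matches, row kept with t2 columns NULL.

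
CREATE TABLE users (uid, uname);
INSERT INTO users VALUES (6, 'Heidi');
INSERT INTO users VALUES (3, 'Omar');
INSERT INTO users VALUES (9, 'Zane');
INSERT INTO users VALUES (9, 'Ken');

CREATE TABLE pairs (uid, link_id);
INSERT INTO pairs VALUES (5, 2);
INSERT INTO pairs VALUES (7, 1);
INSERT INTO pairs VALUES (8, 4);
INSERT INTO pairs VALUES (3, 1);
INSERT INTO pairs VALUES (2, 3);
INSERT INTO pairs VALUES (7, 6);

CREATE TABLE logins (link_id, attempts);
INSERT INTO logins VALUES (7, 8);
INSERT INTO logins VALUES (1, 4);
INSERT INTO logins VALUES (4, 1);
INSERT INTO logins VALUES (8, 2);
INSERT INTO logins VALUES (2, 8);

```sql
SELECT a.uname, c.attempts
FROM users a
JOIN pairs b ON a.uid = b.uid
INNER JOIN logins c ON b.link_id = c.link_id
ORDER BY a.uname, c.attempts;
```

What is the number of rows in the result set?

Joins associate left-to-right: users INNER JOIN pairs on uid gives 1 intermediate row(s).
Then INNER JOIN `logins c` on link_id: keep only rows whose b.link_id appears in c.
Result: 1 row(s).

1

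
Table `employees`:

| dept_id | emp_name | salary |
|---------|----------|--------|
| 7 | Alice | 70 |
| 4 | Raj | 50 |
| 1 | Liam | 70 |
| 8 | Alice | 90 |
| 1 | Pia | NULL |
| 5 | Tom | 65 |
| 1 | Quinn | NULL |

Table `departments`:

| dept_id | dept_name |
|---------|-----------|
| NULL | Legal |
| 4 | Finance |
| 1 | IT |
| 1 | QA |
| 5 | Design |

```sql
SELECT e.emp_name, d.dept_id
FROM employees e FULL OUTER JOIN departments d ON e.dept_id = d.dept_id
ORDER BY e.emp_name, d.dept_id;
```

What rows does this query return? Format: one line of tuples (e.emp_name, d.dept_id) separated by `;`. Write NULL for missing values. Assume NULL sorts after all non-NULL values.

(Alice, NULL); (Alice, NULL); (Liam, 1); (Liam, 1); (Pia, 1); (Pia, 1); (Quinn, 1); (Quinn, 1); (Raj, 4); (Tom, 5); (NULL, NULL)

FULL OUTER JOIN keeps every row from both sides; unmatched rows get NULL for the other side's columns.
Matching on e.dept_id = d.dept_id. A NULL in a compared column never satisfies the condition.
- dept_id=7: no d row matches, row kept with d columns NULL.
- dept_id=4: 1 matching d row(s), so 1 row(s) emitted.
- dept_id=1: 2 matching d row(s), so 2 row(s) emitted.
- dept_id=8: no d row matches, row kept with d columns NULL.
- dept_id=1: 2 matching d row(s), so 2 row(s) emitted.
- dept_id=5: 1 matching d row(s), so 1 row(s) emitted.
- dept_id=1: 2 matching d row(s), so 2 row(s) emitted.
- 1 d row(s) had no e match → kept, e columns NULL.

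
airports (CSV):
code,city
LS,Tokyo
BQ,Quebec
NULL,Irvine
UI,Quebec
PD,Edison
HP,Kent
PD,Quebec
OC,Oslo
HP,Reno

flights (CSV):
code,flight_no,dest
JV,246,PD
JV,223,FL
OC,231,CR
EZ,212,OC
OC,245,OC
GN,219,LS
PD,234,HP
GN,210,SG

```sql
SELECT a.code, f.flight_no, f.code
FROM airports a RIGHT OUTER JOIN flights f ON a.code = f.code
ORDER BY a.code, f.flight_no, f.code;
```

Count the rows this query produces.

9

RIGHT JOIN keeps every row from `flights`; unmatched rows get NULL for `airports`'s columns.
Matching on a.code = f.code. A NULL in a compared column never satisfies the condition.
- a (code=LS) has no partner in f.
- a (code=BQ) has no partner in f.
- a (code=NULL) has no partner in f.
- a (code=UI) has no partner in f.
- a (code=PD) pairs with 1 row(s) of f.
- a (code=HP) has no partner in f.
- a (code=PD) pairs with 1 row(s) of f.
- a (code=OC) pairs with 2 row(s) of f.
- a (code=HP) has no partner in f.
- 5 row(s) from f found no a partner → padded with NULL.
Total: 4 matched + 5 padded = 9 rows.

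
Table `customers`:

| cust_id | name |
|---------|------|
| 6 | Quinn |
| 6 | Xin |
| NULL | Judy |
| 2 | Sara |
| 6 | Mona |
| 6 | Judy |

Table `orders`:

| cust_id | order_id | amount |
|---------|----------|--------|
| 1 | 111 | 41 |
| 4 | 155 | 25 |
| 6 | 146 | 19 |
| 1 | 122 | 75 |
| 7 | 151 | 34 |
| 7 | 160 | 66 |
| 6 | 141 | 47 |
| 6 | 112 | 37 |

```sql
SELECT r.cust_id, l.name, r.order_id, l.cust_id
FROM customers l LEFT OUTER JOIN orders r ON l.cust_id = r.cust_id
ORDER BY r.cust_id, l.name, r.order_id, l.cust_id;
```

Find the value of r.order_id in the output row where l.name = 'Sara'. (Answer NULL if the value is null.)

LEFT JOIN keeps every row from `customers`; unmatched rows get NULL for `orders`'s columns.
Matching on l.cust_id = r.cust_id. A NULL in a compared column never satisfies the condition.
- l[0] cust_id=6 → 3 match(es) in r → 3 row(s).
- l[1] cust_id=6 → 3 match(es) in r → 3 row(s).
- l[2] cust_id=NULL → no match; kept with NULLs on the r side.
- l[3] cust_id=2 → no match; kept with NULLs on the r side.
- l[4] cust_id=6 → 3 match(es) in r → 3 row(s).
- l[5] cust_id=6 → 3 match(es) in r → 3 row(s).

NULL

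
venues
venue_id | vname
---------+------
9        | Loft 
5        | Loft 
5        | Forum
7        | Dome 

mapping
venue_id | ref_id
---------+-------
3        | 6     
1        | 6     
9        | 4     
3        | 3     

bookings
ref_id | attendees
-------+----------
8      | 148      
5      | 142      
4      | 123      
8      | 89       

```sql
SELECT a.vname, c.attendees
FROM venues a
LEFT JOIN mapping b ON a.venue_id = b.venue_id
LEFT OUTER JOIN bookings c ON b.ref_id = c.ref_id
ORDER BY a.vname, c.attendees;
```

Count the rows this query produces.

4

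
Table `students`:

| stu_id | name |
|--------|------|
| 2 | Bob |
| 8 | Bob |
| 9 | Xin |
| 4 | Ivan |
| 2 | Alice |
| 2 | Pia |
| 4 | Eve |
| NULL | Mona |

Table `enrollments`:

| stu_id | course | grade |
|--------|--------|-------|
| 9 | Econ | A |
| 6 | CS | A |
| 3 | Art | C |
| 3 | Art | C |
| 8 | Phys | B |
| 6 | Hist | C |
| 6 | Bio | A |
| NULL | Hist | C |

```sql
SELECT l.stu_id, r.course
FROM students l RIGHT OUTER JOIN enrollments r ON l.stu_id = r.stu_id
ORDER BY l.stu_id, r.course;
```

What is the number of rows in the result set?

8

RIGHT JOIN keeps every row from `enrollments`; unmatched rows get NULL for `students`'s columns.
Matching on l.stu_id = r.stu_id. A NULL in a compared column never satisfies the condition.
- l (stu_id=2) has no partner in r.
- l (stu_id=8) pairs with 1 row(s) of r.
- l (stu_id=9) pairs with 1 row(s) of r.
- l (stu_id=4) has no partner in r.
- l (stu_id=2) has no partner in r.
- l (stu_id=2) has no partner in r.
- l (stu_id=4) has no partner in r.
- l (stu_id=NULL) has no partner in r.
- plus 6 unmatched r row(s), each kept with NULL l columns.
Total: 2 matched + 6 padded = 8 rows.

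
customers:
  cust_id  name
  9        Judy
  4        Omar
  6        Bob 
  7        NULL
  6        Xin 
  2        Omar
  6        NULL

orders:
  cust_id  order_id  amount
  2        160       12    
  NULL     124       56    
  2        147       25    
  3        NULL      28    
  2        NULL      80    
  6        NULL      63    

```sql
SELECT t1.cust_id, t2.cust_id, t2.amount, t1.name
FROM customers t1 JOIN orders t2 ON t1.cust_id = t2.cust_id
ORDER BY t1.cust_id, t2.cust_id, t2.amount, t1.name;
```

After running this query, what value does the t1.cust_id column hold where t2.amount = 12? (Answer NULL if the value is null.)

2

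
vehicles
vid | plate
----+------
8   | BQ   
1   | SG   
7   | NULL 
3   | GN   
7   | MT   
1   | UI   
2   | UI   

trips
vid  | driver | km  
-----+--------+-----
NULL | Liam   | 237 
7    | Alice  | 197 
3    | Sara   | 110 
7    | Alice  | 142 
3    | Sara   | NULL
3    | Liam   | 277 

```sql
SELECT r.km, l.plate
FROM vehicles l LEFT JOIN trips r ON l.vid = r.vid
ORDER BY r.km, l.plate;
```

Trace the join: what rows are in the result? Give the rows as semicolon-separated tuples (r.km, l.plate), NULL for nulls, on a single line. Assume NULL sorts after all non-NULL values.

(110, GN); (142, MT); (142, NULL); (197, MT); (197, NULL); (277, GN); (NULL, BQ); (NULL, GN); (NULL, SG); (NULL, UI); (NULL, UI)

LEFT JOIN keeps every row from `vehicles`; unmatched rows get NULL for `trips`'s columns.
Matching on l.vid = r.vid. A NULL in a compared column never satisfies the condition.
Matched pairs: 7; unmatched l rows kept: 4.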